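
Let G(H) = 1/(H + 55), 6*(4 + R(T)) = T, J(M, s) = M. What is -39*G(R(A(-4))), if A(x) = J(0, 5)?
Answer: -13/17 ≈ -0.76471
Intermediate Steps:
A(x) = 0
R(T) = -4 + T/6
G(H) = 1/(55 + H)
-39*G(R(A(-4))) = -39/(55 + (-4 + (⅙)*0)) = -39/(55 + (-4 + 0)) = -39/(55 - 4) = -39/51 = -39*1/51 = -13/17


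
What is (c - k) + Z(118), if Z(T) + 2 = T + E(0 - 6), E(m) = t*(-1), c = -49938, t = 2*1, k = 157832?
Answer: -207656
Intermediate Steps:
t = 2
E(m) = -2 (E(m) = 2*(-1) = -2)
Z(T) = -4 + T (Z(T) = -2 + (T - 2) = -2 + (-2 + T) = -4 + T)
(c - k) + Z(118) = (-49938 - 1*157832) + (-4 + 118) = (-49938 - 157832) + 114 = -207770 + 114 = -207656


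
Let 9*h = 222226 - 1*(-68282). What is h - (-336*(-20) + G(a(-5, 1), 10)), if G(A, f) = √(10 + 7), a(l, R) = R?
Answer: 76676/3 - √17 ≈ 25555.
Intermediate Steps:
G(A, f) = √17
h = 96836/3 (h = (222226 - 1*(-68282))/9 = (222226 + 68282)/9 = (⅑)*290508 = 96836/3 ≈ 32279.)
h - (-336*(-20) + G(a(-5, 1), 10)) = 96836/3 - (-336*(-20) + √17) = 96836/3 - (6720 + √17) = 96836/3 + (-6720 - √17) = 76676/3 - √17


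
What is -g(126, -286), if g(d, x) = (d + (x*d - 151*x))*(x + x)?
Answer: 4161872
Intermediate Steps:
g(d, x) = 2*x*(d - 151*x + d*x) (g(d, x) = (d + (d*x - 151*x))*(2*x) = (d + (-151*x + d*x))*(2*x) = (d - 151*x + d*x)*(2*x) = 2*x*(d - 151*x + d*x))
-g(126, -286) = -2*(-286)*(126 - 151*(-286) + 126*(-286)) = -2*(-286)*(126 + 43186 - 36036) = -2*(-286)*7276 = -1*(-4161872) = 4161872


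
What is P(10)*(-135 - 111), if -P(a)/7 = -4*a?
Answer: -68880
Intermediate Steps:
P(a) = 28*a (P(a) = -(-28)*a = 28*a)
P(10)*(-135 - 111) = (28*10)*(-135 - 111) = 280*(-246) = -68880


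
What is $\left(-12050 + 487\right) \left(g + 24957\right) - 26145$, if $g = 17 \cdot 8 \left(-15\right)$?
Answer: $-265015416$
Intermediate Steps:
$g = -2040$ ($g = 136 \left(-15\right) = -2040$)
$\left(-12050 + 487\right) \left(g + 24957\right) - 26145 = \left(-12050 + 487\right) \left(-2040 + 24957\right) - 26145 = \left(-11563\right) 22917 - 26145 = -264989271 - 26145 = -265015416$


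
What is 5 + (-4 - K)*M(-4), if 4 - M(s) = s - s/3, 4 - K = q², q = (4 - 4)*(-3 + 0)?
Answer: -145/3 ≈ -48.333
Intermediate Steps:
q = 0 (q = 0*(-3) = 0)
K = 4 (K = 4 - 1*0² = 4 - 1*0 = 4 + 0 = 4)
M(s) = 4 - 2*s/3 (M(s) = 4 - (s - s/3) = 4 - 2*s/3)
5 + (-4 - K)*M(-4) = 5 + (-4 - 1*4)*(4 - ⅔*(-4)) = 5 + (-4 - 4)*(4 + 8/3) = 5 - 8*20/3 = 5 - 160/3 = -145/3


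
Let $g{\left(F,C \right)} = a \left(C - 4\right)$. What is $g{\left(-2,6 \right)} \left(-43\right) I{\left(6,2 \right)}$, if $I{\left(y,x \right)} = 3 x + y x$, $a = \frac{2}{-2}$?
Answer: $1548$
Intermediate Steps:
$a = -1$ ($a = 2 \left(- \frac{1}{2}\right) = -1$)
$g{\left(F,C \right)} = 4 - C$ ($g{\left(F,C \right)} = - (C - 4) = - (-4 + C) = 4 - C$)
$I{\left(y,x \right)} = 3 x + x y$
$g{\left(-2,6 \right)} \left(-43\right) I{\left(6,2 \right)} = \left(4 - 6\right) \left(-43\right) 2 \left(3 + 6\right) = \left(4 - 6\right) \left(-43\right) 2 \cdot 9 = \left(-2\right) \left(-43\right) 18 = 86 \cdot 18 = 1548$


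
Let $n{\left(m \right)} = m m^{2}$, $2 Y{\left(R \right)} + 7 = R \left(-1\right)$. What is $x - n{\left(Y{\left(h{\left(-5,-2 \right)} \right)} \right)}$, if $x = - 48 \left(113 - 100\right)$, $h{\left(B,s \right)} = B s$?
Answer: $- \frac{79}{8} \approx -9.875$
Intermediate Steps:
$Y{\left(R \right)} = - \frac{7}{2} - \frac{R}{2}$ ($Y{\left(R \right)} = - \frac{7}{2} + \frac{R \left(-1\right)}{2} = - \frac{7}{2} + \frac{\left(-1\right) R}{2} = - \frac{7}{2} - \frac{R}{2}$)
$n{\left(m \right)} = m^{3}$
$x = -624$ ($x = \left(-48\right) 13 = -624$)
$x - n{\left(Y{\left(h{\left(-5,-2 \right)} \right)} \right)} = -624 - \left(- \frac{7}{2} - \frac{\left(-5\right) \left(-2\right)}{2}\right)^{3} = -624 - \left(- \frac{7}{2} - 5\right)^{3} = -624 - \left(- \frac{17}{2}\right)^{3} = -624 - - \frac{4913}{8} = -624 + \frac{4913}{8} = - \frac{79}{8}$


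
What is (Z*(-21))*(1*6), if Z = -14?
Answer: 1764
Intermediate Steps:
(Z*(-21))*(1*6) = (-14*(-21))*(1*6) = 294*6 = 1764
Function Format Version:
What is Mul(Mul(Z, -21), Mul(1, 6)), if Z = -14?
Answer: 1764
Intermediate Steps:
Mul(Mul(Z, -21), Mul(1, 6)) = Mul(Mul(-14, -21), Mul(1, 6)) = Mul(294, 6) = 1764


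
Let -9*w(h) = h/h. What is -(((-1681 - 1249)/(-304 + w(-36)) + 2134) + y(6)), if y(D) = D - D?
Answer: -5867128/2737 ≈ -2143.6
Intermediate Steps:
w(h) = -1/9 (w(h) = -h/(9*h) = -1/9*1 = -1/9)
y(D) = 0
-(((-1681 - 1249)/(-304 + w(-36)) + 2134) + y(6)) = -(((-1681 - 1249)/(-304 - 1/9) + 2134) + 0) = -((-2930/(-2737/9) + 2134) + 0) = -((-2930*(-9/2737) + 2134) + 0) = -((26370/2737 + 2134) + 0) = -(5867128/2737 + 0) = -1*5867128/2737 = -5867128/2737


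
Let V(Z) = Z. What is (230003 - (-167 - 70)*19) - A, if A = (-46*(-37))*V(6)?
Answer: 224294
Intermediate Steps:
A = 10212 (A = -46*(-37)*6 = 1702*6 = 10212)
(230003 - (-167 - 70)*19) - A = (230003 - (-167 - 70)*19) - 1*10212 = (230003 - (-237)*19) - 10212 = (230003 - 1*(-4503)) - 10212 = (230003 + 4503) - 10212 = 234506 - 10212 = 224294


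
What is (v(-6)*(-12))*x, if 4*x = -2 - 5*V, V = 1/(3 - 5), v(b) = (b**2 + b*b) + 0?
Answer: -108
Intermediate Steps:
v(b) = 2*b**2 (v(b) = (b**2 + b**2) + 0 = 2*b**2 + 0 = 2*b**2)
V = -1/2 (V = 1/(-2) = -1/2 ≈ -0.50000)
x = 1/8 (x = (-2 - 5*(-1/2))/4 = (-2 + 5/2)/4 = (1/4)*(1/2) = 1/8 ≈ 0.12500)
(v(-6)*(-12))*x = ((2*(-6)**2)*(-12))*(1/8) = ((2*36)*(-12))*(1/8) = (72*(-12))*(1/8) = -864*1/8 = -108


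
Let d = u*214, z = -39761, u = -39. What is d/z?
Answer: 8346/39761 ≈ 0.20990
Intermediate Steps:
d = -8346 (d = -39*214 = -8346)
d/z = -8346/(-39761) = -8346*(-1/39761) = 8346/39761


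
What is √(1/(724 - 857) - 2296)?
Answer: I*√40614077/133 ≈ 47.917*I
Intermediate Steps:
√(1/(724 - 857) - 2296) = √(1/(-133) - 2296) = √(-1/133 - 2296) = √(-305369/133) = I*√40614077/133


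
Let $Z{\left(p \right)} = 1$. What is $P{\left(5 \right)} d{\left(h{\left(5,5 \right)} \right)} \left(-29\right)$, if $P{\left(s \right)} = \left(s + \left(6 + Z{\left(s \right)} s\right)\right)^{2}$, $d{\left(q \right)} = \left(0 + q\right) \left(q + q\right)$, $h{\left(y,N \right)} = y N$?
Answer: $-9280000$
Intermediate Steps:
$h{\left(y,N \right)} = N y$
$d{\left(q \right)} = 2 q^{2}$ ($d{\left(q \right)} = q 2 q = 2 q^{2}$)
$P{\left(s \right)} = \left(6 + 2 s\right)^{2}$ ($P{\left(s \right)} = \left(s + \left(6 + 1 s\right)\right)^{2} = \left(s + \left(6 + s\right)\right)^{2} = \left(6 + 2 s\right)^{2}$)
$P{\left(5 \right)} d{\left(h{\left(5,5 \right)} \right)} \left(-29\right) = 4 \left(3 + 5\right)^{2} \cdot 2 \left(5 \cdot 5\right)^{2} \left(-29\right) = 4 \cdot 8^{2} \cdot 2 \cdot 25^{2} \left(-29\right) = 4 \cdot 64 \cdot 2 \cdot 625 \left(-29\right) = 256 \cdot 1250 \left(-29\right) = 320000 \left(-29\right) = -9280000$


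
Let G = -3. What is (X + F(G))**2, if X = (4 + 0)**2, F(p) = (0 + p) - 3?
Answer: 100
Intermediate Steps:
F(p) = -3 + p (F(p) = p - 3 = -3 + p)
X = 16 (X = 4**2 = 16)
(X + F(G))**2 = (16 + (-3 - 3))**2 = (16 - 6)**2 = 10**2 = 100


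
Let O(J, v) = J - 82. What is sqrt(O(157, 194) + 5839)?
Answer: sqrt(5914) ≈ 76.903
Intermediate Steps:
O(J, v) = -82 + J
sqrt(O(157, 194) + 5839) = sqrt((-82 + 157) + 5839) = sqrt(75 + 5839) = sqrt(5914)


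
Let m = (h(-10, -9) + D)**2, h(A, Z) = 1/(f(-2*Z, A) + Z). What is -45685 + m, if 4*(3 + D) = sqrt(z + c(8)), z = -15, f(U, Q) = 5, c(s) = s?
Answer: -45685 + (13 - I*sqrt(7))**2/16 ≈ -45675.0 - 4.2993*I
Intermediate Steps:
h(A, Z) = 1/(5 + Z)
D = -3 + I*sqrt(7)/4 (D = -3 + sqrt(-15 + 8)/4 = -3 + sqrt(-7)/4 = -3 + (I*sqrt(7))/4 = -3 + I*sqrt(7)/4 ≈ -3.0 + 0.66144*I)
m = (-13/4 + I*sqrt(7)/4)**2 (m = (1/(5 - 9) + (-3 + I*sqrt(7)/4))**2 = (1/(-4) + (-3 + I*sqrt(7)/4))**2 = (-1/4 + (-3 + I*sqrt(7)/4))**2 = (-13/4 + I*sqrt(7)/4)**2 ≈ 10.125 - 4.2993*I)
-45685 + m = -45685 + (-13 + I*sqrt(7))**2/16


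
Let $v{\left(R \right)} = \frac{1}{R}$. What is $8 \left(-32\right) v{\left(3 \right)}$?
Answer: $- \frac{256}{3} \approx -85.333$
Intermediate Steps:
$8 \left(-32\right) v{\left(3 \right)} = \frac{8 \left(-32\right)}{3} = \left(-256\right) \frac{1}{3} = - \frac{256}{3}$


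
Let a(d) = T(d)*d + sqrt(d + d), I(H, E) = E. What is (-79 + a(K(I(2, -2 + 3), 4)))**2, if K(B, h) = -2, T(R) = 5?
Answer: 7917 - 356*I ≈ 7917.0 - 356.0*I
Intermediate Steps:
a(d) = 5*d + sqrt(2)*sqrt(d) (a(d) = 5*d + sqrt(d + d) = 5*d + sqrt(2*d) = 5*d + sqrt(2)*sqrt(d))
(-79 + a(K(I(2, -2 + 3), 4)))**2 = (-79 + (5*(-2) + sqrt(2)*sqrt(-2)))**2 = (-79 + (-10 + sqrt(2)*(I*sqrt(2))))**2 = (-79 + (-10 + 2*I))**2 = (-89 + 2*I)**2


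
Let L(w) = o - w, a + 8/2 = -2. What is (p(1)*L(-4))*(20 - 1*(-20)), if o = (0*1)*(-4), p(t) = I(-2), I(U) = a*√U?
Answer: -960*I*√2 ≈ -1357.6*I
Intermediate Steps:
a = -6 (a = -4 - 2 = -6)
I(U) = -6*√U
p(t) = -6*I*√2
o = 0 (o = 0*(-4) = 0)
L(w) = -w (L(w) = 0 - w = -w)
(p(1)*L(-4))*(20 - 1*(-20)) = ((-6*I*√2)*(-1*(-4)))*(20 - 1*(-20)) = (-6*I*√2*4)*(20 + 20) = -24*I*√2*40 = -960*I*√2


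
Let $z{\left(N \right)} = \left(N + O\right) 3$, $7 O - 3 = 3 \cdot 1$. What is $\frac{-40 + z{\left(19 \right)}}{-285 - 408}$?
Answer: $- \frac{137}{4851} \approx -0.028242$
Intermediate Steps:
$O = \frac{6}{7}$ ($O = \frac{3}{7} + \frac{3 \cdot 1}{7} = \frac{3}{7} + \frac{1}{7} \cdot 3 = \frac{3}{7} + \frac{3}{7} = \frac{6}{7} \approx 0.85714$)
$z{\left(N \right)} = \frac{18}{7} + 3 N$ ($z{\left(N \right)} = \left(N + \frac{6}{7}\right) 3 = \left(\frac{6}{7} + N\right) 3 = \frac{18}{7} + 3 N$)
$\frac{-40 + z{\left(19 \right)}}{-285 - 408} = \frac{-40 + \left(\frac{18}{7} + 3 \cdot 19\right)}{-285 - 408} = \frac{-40 + \left(\frac{18}{7} + 57\right)}{-693} = \left(-40 + \frac{417}{7}\right) \left(- \frac{1}{693}\right) = \frac{137}{7} \left(- \frac{1}{693}\right) = - \frac{137}{4851}$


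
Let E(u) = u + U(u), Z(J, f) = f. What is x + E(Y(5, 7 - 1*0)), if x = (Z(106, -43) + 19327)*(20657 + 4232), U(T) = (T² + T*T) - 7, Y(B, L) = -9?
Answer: 479959622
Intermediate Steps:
U(T) = -7 + 2*T² (U(T) = (T² + T²) - 7 = 2*T² - 7 = -7 + 2*T²)
E(u) = -7 + u + 2*u² (E(u) = u + (-7 + 2*u²) = -7 + u + 2*u²)
x = 479959476 (x = (-43 + 19327)*(20657 + 4232) = 19284*24889 = 479959476)
x + E(Y(5, 7 - 1*0)) = 479959476 + (-7 - 9 + 2*(-9)²) = 479959476 + (-7 - 9 + 2*81) = 479959476 + (-7 - 9 + 162) = 479959476 + 146 = 479959622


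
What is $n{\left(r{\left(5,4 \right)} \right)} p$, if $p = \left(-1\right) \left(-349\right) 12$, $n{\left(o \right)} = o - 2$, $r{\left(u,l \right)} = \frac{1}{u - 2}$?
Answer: $-6980$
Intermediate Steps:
$r{\left(u,l \right)} = \frac{1}{-2 + u}$
$n{\left(o \right)} = -2 + o$
$p = 4188$ ($p = 349 \cdot 12 = 4188$)
$n{\left(r{\left(5,4 \right)} \right)} p = \left(-2 + \frac{1}{-2 + 5}\right) 4188 = \left(-2 + \frac{1}{3}\right) 4188 = \left(- \frac{5}{3}\right) 4188 = -6980$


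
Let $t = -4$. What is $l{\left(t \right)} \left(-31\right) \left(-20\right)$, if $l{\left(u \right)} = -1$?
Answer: $-620$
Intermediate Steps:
$l{\left(t \right)} \left(-31\right) \left(-20\right) = \left(-1\right) \left(-31\right) \left(-20\right) = 31 \left(-20\right) = -620$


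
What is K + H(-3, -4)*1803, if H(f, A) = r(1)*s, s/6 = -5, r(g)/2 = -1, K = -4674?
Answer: 103506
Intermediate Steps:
r(g) = -2 (r(g) = 2*(-1) = -2)
s = -30 (s = 6*(-5) = -30)
H(f, A) = 60 (H(f, A) = -2*(-30) = 60)
K + H(-3, -4)*1803 = -4674 + 60*1803 = -4674 + 108180 = 103506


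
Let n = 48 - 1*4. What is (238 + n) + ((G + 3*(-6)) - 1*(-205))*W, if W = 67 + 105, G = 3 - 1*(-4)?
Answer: 33650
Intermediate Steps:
G = 7 (G = 3 + 4 = 7)
n = 44 (n = 48 - 4 = 44)
W = 172
(238 + n) + ((G + 3*(-6)) - 1*(-205))*W = (238 + 44) + ((7 + 3*(-6)) - 1*(-205))*172 = 282 + ((7 - 18) + 205)*172 = 282 + (-11 + 205)*172 = 282 + 194*172 = 282 + 33368 = 33650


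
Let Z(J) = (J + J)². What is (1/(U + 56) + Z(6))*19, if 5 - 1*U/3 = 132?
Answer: 889181/325 ≈ 2735.9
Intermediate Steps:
Z(J) = 4*J² (Z(J) = (2*J)² = 4*J²)
U = -381 (U = 15 - 3*132 = 15 - 396 = -381)
(1/(U + 56) + Z(6))*19 = (1/(-381 + 56) + 4*6²)*19 = (1/(-325) + 4*36)*19 = (-1/325 + 144)*19 = (46799/325)*19 = 889181/325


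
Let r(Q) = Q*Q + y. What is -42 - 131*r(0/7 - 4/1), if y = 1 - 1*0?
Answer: -2269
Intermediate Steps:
y = 1 (y = 1 + 0 = 1)
r(Q) = 1 + Q**2 (r(Q) = Q*Q + 1 = Q**2 + 1 = 1 + Q**2)
-42 - 131*r(0/7 - 4/1) = -42 - 131*(1 + (0/7 - 4/1)**2) = -42 - 131*(1 + (0*(1/7) - 4*1)**2) = -42 - 131*(1 + (0 - 4)**2) = -42 - 131*(1 + (-4)**2) = -42 - 131*(1 + 16) = -42 - 131*17 = -42 - 2227 = -2269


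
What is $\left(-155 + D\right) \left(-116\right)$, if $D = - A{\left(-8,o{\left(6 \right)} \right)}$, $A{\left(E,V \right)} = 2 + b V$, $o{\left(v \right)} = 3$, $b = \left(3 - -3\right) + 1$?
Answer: $20648$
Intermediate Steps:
$b = 7$ ($b = \left(3 + 3\right) + 1 = 6 + 1 = 7$)
$A{\left(E,V \right)} = 2 + 7 V$
$D = -23$ ($D = - (2 + 7 \cdot 3) = - (2 + 21) = \left(-1\right) 23 = -23$)
$\left(-155 + D\right) \left(-116\right) = \left(-155 - 23\right) \left(-116\right) = \left(-178\right) \left(-116\right) = 20648$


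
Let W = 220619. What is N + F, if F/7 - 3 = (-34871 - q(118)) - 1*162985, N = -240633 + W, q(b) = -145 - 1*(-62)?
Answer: -1404404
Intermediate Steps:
q(b) = -83 (q(b) = -145 + 62 = -83)
N = -20014 (N = -240633 + 220619 = -20014)
F = -1384390 (F = 21 + 7*((-34871 - 1*(-83)) - 1*162985) = 21 + 7*((-34871 + 83) - 162985) = 21 + 7*(-34788 - 162985) = 21 + 7*(-197773) = 21 - 1384411 = -1384390)
N + F = -20014 - 1384390 = -1404404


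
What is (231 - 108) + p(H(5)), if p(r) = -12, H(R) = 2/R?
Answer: 111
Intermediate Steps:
(231 - 108) + p(H(5)) = (231 - 108) - 12 = 123 - 12 = 111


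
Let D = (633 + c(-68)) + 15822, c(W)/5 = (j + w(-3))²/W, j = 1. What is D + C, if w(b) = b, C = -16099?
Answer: 6047/17 ≈ 355.71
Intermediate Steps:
c(W) = 20/W (c(W) = 5*((1 - 3)²/W) = 5*((-2)²/W) = 5*(4/W) = 20/W)
D = 279730/17 (D = (633 + 20/(-68)) + 15822 = (633 + 20*(-1/68)) + 15822 = (633 - 5/17) + 15822 = 10756/17 + 15822 = 279730/17 ≈ 16455.)
D + C = 279730/17 - 16099 = 6047/17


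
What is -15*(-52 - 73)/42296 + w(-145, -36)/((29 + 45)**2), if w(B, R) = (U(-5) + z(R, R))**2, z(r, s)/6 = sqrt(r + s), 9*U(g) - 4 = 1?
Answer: -2011851223/4690161144 + 10*I*sqrt(2)/1369 ≈ -0.42895 + 0.01033*I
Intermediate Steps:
U(g) = 5/9 (U(g) = 4/9 + (1/9)*1 = 4/9 + 1/9 = 5/9)
z(r, s) = 6*sqrt(r + s)
w(B, R) = (5/9 + 6*sqrt(2)*sqrt(R))**2 (w(B, R) = (5/9 + 6*sqrt(R + R))**2 = (5/9 + 6*sqrt(2*R))**2 = (5/9 + 6*(sqrt(2)*sqrt(R)))**2 = (5/9 + 6*sqrt(2)*sqrt(R))**2)
-15*(-52 - 73)/42296 + w(-145, -36)/((29 + 45)**2) = -15*(-52 - 73)/42296 + ((5 + 54*sqrt(2)*sqrt(-36))**2/81)/((29 + 45)**2) = -15*(-125)*(1/42296) + ((5 + 54*sqrt(2)*(6*I))**2/81)/(74**2) = 1875*(1/42296) + ((5 + 324*I*sqrt(2))**2/81)/5476 = 1875/42296 + ((5 + 324*I*sqrt(2))**2/81)*(1/5476) = 1875/42296 + (5 + 324*I*sqrt(2))**2/443556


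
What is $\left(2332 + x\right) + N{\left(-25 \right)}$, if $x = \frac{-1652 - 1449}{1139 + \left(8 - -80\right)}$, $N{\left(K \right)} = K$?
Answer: $\frac{2827588}{1227} \approx 2304.5$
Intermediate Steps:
$x = - \frac{3101}{1227}$ ($x = - \frac{3101}{1139 + \left(8 + 80\right)} = - \frac{3101}{1139 + 88} = - \frac{3101}{1227} \approx -2.5273$)
$\left(2332 + x\right) + N{\left(-25 \right)} = \left(2332 - \frac{3101}{1227}\right) - 25 = \frac{2858263}{1227} - 25 = \frac{2827588}{1227}$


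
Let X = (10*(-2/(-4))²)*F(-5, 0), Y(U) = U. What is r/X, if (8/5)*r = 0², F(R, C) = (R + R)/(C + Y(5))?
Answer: 0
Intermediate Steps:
F(R, C) = 2*R/(5 + C) (F(R, C) = (R + R)/(C + 5) = (2*R)/(5 + C) = 2*R/(5 + C))
X = -5 (X = (10*(-2/(-4))²)*(2*(-5)/(5 + 0)) = (10*(-2*(-1)/4)²)*(2*(-5)/5) = (10*(-1*(-½))²)*(2*(-5)*(⅕)) = (10*(½)²)*(-2) = (10*(¼))*(-2) = (5/2)*(-2) = -5)
r = 0 (r = (5/8)*0² = (5/8)*0 = 0)
r/X = 0/(-5) = 0*(-⅕) = 0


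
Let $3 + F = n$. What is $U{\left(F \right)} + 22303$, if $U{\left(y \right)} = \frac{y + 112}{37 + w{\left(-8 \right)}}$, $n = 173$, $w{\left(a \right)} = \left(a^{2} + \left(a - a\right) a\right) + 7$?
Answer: $\frac{401501}{18} \approx 22306.0$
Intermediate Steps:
$w{\left(a \right)} = 7 + a^{2}$ ($w{\left(a \right)} = \left(a^{2} + 0 a\right) + 7 = \left(a^{2} + 0\right) + 7 = a^{2} + 7 = 7 + a^{2}$)
$F = 170$ ($F = -3 + 173 = 170$)
$U{\left(y \right)} = \frac{28}{27} + \frac{y}{108}$ ($U{\left(y \right)} = \frac{y + 112}{37 + \left(7 + \left(-8\right)^{2}\right)} = \frac{112 + y}{37 + \left(7 + 64\right)} = \frac{112 + y}{37 + 71} = \frac{112 + y}{108} = \left(112 + y\right) \frac{1}{108} = \frac{28}{27} + \frac{y}{108}$)
$U{\left(F \right)} + 22303 = \left(\frac{28}{27} + \frac{1}{108} \cdot 170\right) + 22303 = \left(\frac{28}{27} + \frac{85}{54}\right) + 22303 = \frac{47}{18} + 22303 = \frac{401501}{18}$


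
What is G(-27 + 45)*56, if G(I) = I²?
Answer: 18144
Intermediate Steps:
G(-27 + 45)*56 = (-27 + 45)²*56 = 18²*56 = 324*56 = 18144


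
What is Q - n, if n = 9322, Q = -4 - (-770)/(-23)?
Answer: -215268/23 ≈ -9359.5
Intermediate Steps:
Q = -862/23 (Q = -4 - (-770)*(-1)/23 = -4 - 7*110/23 = -4 - 770/23 = -862/23 ≈ -37.478)
Q - n = -862/23 - 1*9322 = -862/23 - 9322 = -215268/23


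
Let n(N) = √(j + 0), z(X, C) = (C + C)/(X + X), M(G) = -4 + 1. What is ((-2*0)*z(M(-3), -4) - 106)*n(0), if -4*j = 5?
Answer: -53*I*√5 ≈ -118.51*I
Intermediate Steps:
j = -5/4 (j = -¼*5 = -5/4 ≈ -1.2500)
M(G) = -3
z(X, C) = C/X (z(X, C) = (2*C)/((2*X)) = (2*C)*(1/(2*X)) = C/X)
n(N) = I*√5/2 (n(N) = √(-5/4 + 0) = √(-5/4) = I*√5/2)
((-2*0)*z(M(-3), -4) - 106)*n(0) = ((-2*0)*(-4/(-3)) - 106)*(I*√5/2) = (0*(-4*(-⅓)) - 106)*(I*√5/2) = (0*(4/3) - 106)*(I*√5/2) = (0 - 106)*(I*√5/2) = -53*I*√5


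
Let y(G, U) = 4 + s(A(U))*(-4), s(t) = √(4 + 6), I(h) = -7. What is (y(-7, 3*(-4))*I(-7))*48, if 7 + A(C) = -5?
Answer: -1344 + 1344*√10 ≈ 2906.1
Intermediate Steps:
A(C) = -12 (A(C) = -7 - 5 = -12)
s(t) = √10
y(G, U) = 4 - 4*√10 (y(G, U) = 4 + √10*(-4) = 4 - 4*√10)
(y(-7, 3*(-4))*I(-7))*48 = ((4 - 4*√10)*(-7))*48 = (-28 + 28*√10)*48 = -1344 + 1344*√10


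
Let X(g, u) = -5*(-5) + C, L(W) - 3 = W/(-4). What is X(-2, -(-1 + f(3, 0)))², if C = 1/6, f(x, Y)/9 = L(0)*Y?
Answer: 22801/36 ≈ 633.36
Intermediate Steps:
L(W) = 3 - W/4 (L(W) = 3 + W/(-4) = 3 + W*(-¼) = 3 - W/4)
f(x, Y) = 27*Y (f(x, Y) = 9*((3 - ¼*0)*Y) = 9*((3 + 0)*Y) = 9*(3*Y) = 27*Y)
C = ⅙ (C = 1*(⅙) = ⅙ ≈ 0.16667)
X(g, u) = 151/6 (X(g, u) = -5*(-5) + ⅙ = 25 + ⅙ = 151/6)
X(-2, -(-1 + f(3, 0)))² = (151/6)² = 22801/36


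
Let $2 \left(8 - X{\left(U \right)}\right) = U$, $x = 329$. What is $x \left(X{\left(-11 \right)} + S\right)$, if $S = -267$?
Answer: $- \frac{166803}{2} \approx -83402.0$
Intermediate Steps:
$X{\left(U \right)} = 8 - \frac{U}{2}$
$x \left(X{\left(-11 \right)} + S\right) = 329 \left(\left(8 - - \frac{11}{2}\right) - 267\right) = 329 \left(\left(8 + \frac{11}{2}\right) - 267\right) = 329 \left(\frac{27}{2} - 267\right) = 329 \left(- \frac{507}{2}\right) = - \frac{166803}{2}$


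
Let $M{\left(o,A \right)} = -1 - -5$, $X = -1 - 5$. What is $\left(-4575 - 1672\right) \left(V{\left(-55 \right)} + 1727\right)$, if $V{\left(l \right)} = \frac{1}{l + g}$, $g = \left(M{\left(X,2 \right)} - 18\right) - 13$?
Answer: $- \frac{884656411}{82} \approx -1.0788 \cdot 10^{7}$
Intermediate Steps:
$X = -6$
$M{\left(o,A \right)} = 4$ ($M{\left(o,A \right)} = -1 + 5 = 4$)
$g = -27$ ($g = \left(4 - 18\right) - 13 = -14 - 13 = -27$)
$V{\left(l \right)} = \frac{1}{-27 + l}$ ($V{\left(l \right)} = \frac{1}{l - 27} = \frac{1}{-27 + l}$)
$\left(-4575 - 1672\right) \left(V{\left(-55 \right)} + 1727\right) = \left(-4575 - 1672\right) \left(\frac{1}{-27 - 55} + 1727\right) = - 6247 \left(\frac{1}{-82} + 1727\right) = - 6247 \left(- \frac{1}{82} + 1727\right) = \left(-6247\right) \frac{141613}{82} = - \frac{884656411}{82}$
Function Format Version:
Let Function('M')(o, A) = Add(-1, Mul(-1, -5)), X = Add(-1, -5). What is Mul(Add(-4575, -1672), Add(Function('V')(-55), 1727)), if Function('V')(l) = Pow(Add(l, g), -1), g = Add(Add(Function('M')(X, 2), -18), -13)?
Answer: Rational(-884656411, 82) ≈ -1.0788e+7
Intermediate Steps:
X = -6
Function('M')(o, A) = 4 (Function('M')(o, A) = Add(-1, 5) = 4)
g = -27 (g = Add(Add(4, -18), -13) = Add(-14, -13) = -27)
Function('V')(l) = Pow(Add(-27, l), -1) (Function('V')(l) = Pow(Add(l, -27), -1) = Pow(Add(-27, l), -1))
Mul(Add(-4575, -1672), Add(Function('V')(-55), 1727)) = Mul(Add(-4575, -1672), Add(Pow(Add(-27, -55), -1), 1727)) = Mul(-6247, Add(Pow(-82, -1), 1727)) = Mul(-6247, Add(Rational(-1, 82), 1727)) = Mul(-6247, Rational(141613, 82)) = Rational(-884656411, 82)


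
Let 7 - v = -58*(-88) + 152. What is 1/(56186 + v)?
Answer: 1/50937 ≈ 1.9632e-5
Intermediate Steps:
v = -5249 (v = 7 - (-58*(-88) + 152) = 7 - (5104 + 152) = 7 - 1*5256 = 7 - 5256 = -5249)
1/(56186 + v) = 1/(56186 - 5249) = 1/50937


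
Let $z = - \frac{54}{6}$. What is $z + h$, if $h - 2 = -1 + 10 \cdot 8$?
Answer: $72$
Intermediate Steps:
$z = -9$ ($z = \left(-54\right) \frac{1}{6} = -9$)
$h = 81$ ($h = 2 + \left(-1 + 10 \cdot 8\right) = 2 + \left(-1 + 80\right) = 2 + 79 = 81$)
$z + h = -9 + 81 = 72$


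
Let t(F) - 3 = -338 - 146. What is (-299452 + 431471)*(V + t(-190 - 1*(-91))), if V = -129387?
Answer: -17145043492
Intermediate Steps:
t(F) = -481 (t(F) = 3 + (-338 - 146) = 3 - 484 = -481)
(-299452 + 431471)*(V + t(-190 - 1*(-91))) = (-299452 + 431471)*(-129387 - 481) = 132019*(-129868) = -17145043492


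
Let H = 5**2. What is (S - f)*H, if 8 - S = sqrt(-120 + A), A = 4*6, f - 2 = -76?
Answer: 2050 - 100*I*sqrt(6) ≈ 2050.0 - 244.95*I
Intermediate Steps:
H = 25
f = -74 (f = 2 - 76 = -74)
A = 24
S = 8 - 4*I*sqrt(6) (S = 8 - sqrt(-120 + 24) = 8 - sqrt(-96) = 8 - 4*I*sqrt(6) ≈ 8.0 - 9.798*I)
(S - f)*H = ((8 - 4*I*sqrt(6)) - 1*(-74))*25 = ((8 - 4*I*sqrt(6)) + 74)*25 = (82 - 4*I*sqrt(6))*25 = 2050 - 100*I*sqrt(6)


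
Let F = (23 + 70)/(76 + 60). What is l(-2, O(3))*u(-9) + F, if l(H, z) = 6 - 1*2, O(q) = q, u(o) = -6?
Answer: -3171/136 ≈ -23.316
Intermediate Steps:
l(H, z) = 4 (l(H, z) = 6 - 2 = 4)
F = 93/136 ≈ 0.68382
l(-2, O(3))*u(-9) + F = 4*(-6) + 93/136 = -24 + 93/136 = -3171/136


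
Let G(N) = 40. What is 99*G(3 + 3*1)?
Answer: 3960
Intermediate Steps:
99*G(3 + 3*1) = 99*40 = 3960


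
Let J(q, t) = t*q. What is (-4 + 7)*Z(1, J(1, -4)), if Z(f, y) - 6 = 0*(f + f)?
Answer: 18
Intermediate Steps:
J(q, t) = q*t
Z(f, y) = 6 (Z(f, y) = 6 + 0*(f + f) = 6 + 0*(2*f) = 6 + 0 = 6)
(-4 + 7)*Z(1, J(1, -4)) = (-4 + 7)*6 = 3*6 = 18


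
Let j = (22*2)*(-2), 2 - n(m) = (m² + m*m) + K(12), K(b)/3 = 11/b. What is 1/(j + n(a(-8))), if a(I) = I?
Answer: -4/867 ≈ -0.0046136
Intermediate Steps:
K(b) = 33/b (K(b) = 3*(11/b) = 33/b)
n(m) = -¾ - 2*m² (n(m) = 2 - ((m² + m*m) + 33/12) = 2 - ((m² + m²) + 33*(1/12)) = 2 - (2*m² + 11/4) = 2 - (11/4 + 2*m²) = 2 + (-11/4 - 2*m²) = -¾ - 2*m²)
j = -88 (j = 44*(-2) = -88)
1/(j + n(a(-8))) = 1/(-88 + (-¾ - 2*(-8)²)) = 1/(-88 + (-¾ - 2*64)) = 1/(-88 + (-¾ - 128)) = 1/(-88 - 515/4) = 1/(-867/4) = -4/867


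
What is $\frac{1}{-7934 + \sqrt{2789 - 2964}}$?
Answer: $- \frac{7934}{62948531} - \frac{5 i \sqrt{7}}{62948531} \approx -0.00012604 - 2.1015 \cdot 10^{-7} i$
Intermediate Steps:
$\frac{1}{-7934 + \sqrt{2789 - 2964}} = \frac{1}{-7934 + \sqrt{-175}} = \frac{1}{-7934 + 5 i \sqrt{7}}$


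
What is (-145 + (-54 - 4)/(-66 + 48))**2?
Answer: 1628176/81 ≈ 20101.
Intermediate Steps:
(-145 + (-54 - 4)/(-66 + 48))**2 = (-145 - 58/(-18))**2 = (-145 - 58*(-1/18))**2 = (-145 + 29/9)**2 = (-1276/9)**2 = 1628176/81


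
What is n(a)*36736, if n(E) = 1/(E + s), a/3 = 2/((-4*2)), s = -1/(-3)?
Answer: -440832/5 ≈ -88166.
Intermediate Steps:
s = ⅓ (s = -1*(-⅓) = ⅓ ≈ 0.33333)
a = -¾ (a = 3*(2/((-4*2))) = 3*(2/(-8)) = 3*(2*(-⅛)) = 3*(-¼) = -¾ ≈ -0.75000)
n(E) = 1/(⅓ + E) (n(E) = 1/(E + ⅓) = 1/(⅓ + E))
n(a)*36736 = (3/(1 + 3*(-¾)))*36736 = (3/(1 - 9/4))*36736 = (3/(-5/4))*36736 = (3*(-⅘))*36736 = -12/5*36736 = -440832/5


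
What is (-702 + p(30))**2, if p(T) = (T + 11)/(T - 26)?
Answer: 7656289/16 ≈ 4.7852e+5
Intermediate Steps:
p(T) = (11 + T)/(-26 + T)
(-702 + p(30))**2 = (-702 + (11 + 30)/(-26 + 30))**2 = (-702 + 41/4)**2 = (-2767/4)**2 = 7656289/16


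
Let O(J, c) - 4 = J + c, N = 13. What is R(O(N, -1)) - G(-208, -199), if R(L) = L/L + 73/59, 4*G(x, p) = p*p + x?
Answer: -2323659/236 ≈ -9846.0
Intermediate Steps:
G(x, p) = x/4 + p²/4 (G(x, p) = (p*p + x)/4 = (p² + x)/4 = (x + p²)/4 = x/4 + p²/4)
O(J, c) = 4 + J + c (O(J, c) = 4 + (J + c) = 4 + J + c)
R(L) = 132/59 (R(L) = 1 + 73*(1/59) = 1 + 73/59 = 132/59)
R(O(N, -1)) - G(-208, -199) = 132/59 - ((¼)*(-208) + (¼)*(-199)²) = 132/59 - (-52 + (¼)*39601) = 132/59 - (-52 + 39601/4) = 132/59 - 1*39393/4 = 132/59 - 39393/4 = -2323659/236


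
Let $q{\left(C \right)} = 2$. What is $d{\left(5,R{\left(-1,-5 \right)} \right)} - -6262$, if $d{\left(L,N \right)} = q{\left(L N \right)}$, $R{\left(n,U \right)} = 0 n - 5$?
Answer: $6264$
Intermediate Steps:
$R{\left(n,U \right)} = -5$ ($R{\left(n,U \right)} = 0 - 5 = -5$)
$d{\left(L,N \right)} = 2$
$d{\left(5,R{\left(-1,-5 \right)} \right)} - -6262 = 2 - -6262 = 2 + 6262 = 6264$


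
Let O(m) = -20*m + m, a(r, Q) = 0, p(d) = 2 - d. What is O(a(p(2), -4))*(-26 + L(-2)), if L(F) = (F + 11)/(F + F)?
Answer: 0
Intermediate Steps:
L(F) = (11 + F)/(2*F) (L(F) = (11 + F)/((2*F)) = (11 + F)*(1/(2*F)) = (11 + F)/(2*F))
O(m) = -19*m
O(a(p(2), -4))*(-26 + L(-2)) = (-19*0)*(-26 + (½)*(11 - 2)/(-2)) = 0*(-26 + (½)*(-½)*9) = 0*(-26 - 9/4) = 0*(-113/4) = 0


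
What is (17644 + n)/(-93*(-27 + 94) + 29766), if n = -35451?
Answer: -17807/23535 ≈ -0.75662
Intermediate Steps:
(17644 + n)/(-93*(-27 + 94) + 29766) = (17644 - 35451)/(-93*(-27 + 94) + 29766) = -17807/(-93*67 + 29766) = -17807/(-6231 + 29766) = -17807/23535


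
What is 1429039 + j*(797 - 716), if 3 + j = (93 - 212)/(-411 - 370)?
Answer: 1115899315/781 ≈ 1.4288e+6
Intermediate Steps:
j = -2224/781 (j = -3 + (93 - 212)/(-411 - 370) = -3 - 119/(-781) = -3 - 119*(-1/781) = -3 + 119/781 = -2224/781 ≈ -2.8476)
1429039 + j*(797 - 716) = 1429039 - 2224*(797 - 716)/781 = 1429039 - 2224/781*81 = 1429039 - 180144/781 = 1115899315/781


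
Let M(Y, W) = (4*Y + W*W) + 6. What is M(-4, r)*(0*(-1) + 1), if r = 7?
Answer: 39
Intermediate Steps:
M(Y, W) = 6 + W² + 4*Y (M(Y, W) = (4*Y + W²) + 6 = (W² + 4*Y) + 6 = 6 + W² + 4*Y)
M(-4, r)*(0*(-1) + 1) = (6 + 7² + 4*(-4))*(0*(-1) + 1) = (6 + 49 - 16)*(0 + 1) = 39*1 = 39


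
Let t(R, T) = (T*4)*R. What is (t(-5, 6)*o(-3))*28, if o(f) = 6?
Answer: -20160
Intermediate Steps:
t(R, T) = 4*R*T (t(R, T) = (4*T)*R = 4*R*T)
(t(-5, 6)*o(-3))*28 = ((4*(-5)*6)*6)*28 = -120*6*28 = -720*28 = -20160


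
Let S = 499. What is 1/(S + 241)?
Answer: 1/740 ≈ 0.0013514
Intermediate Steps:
1/(S + 241) = 1/(499 + 241) = 1/740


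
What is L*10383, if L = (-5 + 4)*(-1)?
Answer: 10383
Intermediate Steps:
L = 1 (L = -1*(-1) = 1)
L*10383 = 1*10383 = 10383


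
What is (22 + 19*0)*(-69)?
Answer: -1518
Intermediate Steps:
(22 + 19*0)*(-69) = (22 + 0)*(-69) = 22*(-69) = -1518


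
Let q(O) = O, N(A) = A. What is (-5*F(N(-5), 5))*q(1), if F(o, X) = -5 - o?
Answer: 0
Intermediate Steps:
(-5*F(N(-5), 5))*q(1) = -5*(-5 - 1*(-5))*1 = -5*(-5 + 5)*1 = -5*0*1 = 0*1 = 0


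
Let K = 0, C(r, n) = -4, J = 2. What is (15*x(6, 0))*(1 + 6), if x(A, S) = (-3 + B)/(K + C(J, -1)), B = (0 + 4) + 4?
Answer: -525/4 ≈ -131.25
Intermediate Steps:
B = 8 (B = 4 + 4 = 8)
x(A, S) = -5/4 (x(A, S) = (-3 + 8)/(0 - 4) = 5/(-4) = 5*(-1/4) = -5/4)
(15*x(6, 0))*(1 + 6) = (15*(-5/4))*(1 + 6) = -75/4*7 = -525/4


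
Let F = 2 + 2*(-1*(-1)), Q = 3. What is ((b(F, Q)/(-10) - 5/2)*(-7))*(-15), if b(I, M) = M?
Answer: -294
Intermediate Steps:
F = 4 (F = 2 + 2*1 = 2 + 2 = 4)
((b(F, Q)/(-10) - 5/2)*(-7))*(-15) = ((3/(-10) - 5/2)*(-7))*(-15) = ((3*(-1/10) - 5*1/2)*(-7))*(-15) = ((-3/10 - 5/2)*(-7))*(-15) = -14/5*(-7)*(-15) = (98/5)*(-15) = -294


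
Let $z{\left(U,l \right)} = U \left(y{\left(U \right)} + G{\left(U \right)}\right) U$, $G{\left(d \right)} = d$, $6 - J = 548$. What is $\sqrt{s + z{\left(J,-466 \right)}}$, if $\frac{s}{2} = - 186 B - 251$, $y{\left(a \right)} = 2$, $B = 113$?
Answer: $i \sqrt{158675098} \approx 12597.0 i$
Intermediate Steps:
$J = -542$ ($J = 6 - 548 = -542$)
$s = -42538$ ($s = 2 \left(\left(-186\right) 113 - 251\right) = 2 \left(-21018 - 251\right) = 2 \left(-21269\right) = -42538$)
$z{\left(U,l \right)} = U^{2} \left(2 + U\right)$ ($z{\left(U,l \right)} = U \left(2 + U\right) U = U^{2} \left(2 + U\right)$)
$\sqrt{s + z{\left(J,-466 \right)}} = \sqrt{-42538 + \left(-542\right)^{2} \left(2 - 542\right)} = \sqrt{-42538 + 293764 \left(-540\right)} = \sqrt{-42538 - 158632560} = \sqrt{-158675098} = i \sqrt{158675098}$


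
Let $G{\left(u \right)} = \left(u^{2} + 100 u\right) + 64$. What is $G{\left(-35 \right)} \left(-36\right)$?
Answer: $79596$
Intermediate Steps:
$G{\left(u \right)} = 64 + u^{2} + 100 u$
$G{\left(-35 \right)} \left(-36\right) = \left(64 + \left(-35\right)^{2} + 100 \left(-35\right)\right) \left(-36\right) = \left(64 + 1225 - 3500\right) \left(-36\right) = \left(-2211\right) \left(-36\right) = 79596$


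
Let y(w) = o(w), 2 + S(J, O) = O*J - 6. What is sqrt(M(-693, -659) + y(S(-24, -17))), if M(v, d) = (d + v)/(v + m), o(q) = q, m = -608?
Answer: 154*sqrt(28622)/1301 ≈ 20.026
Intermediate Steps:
S(J, O) = -8 + J*O (S(J, O) = -2 + (O*J - 6) = -2 + (J*O - 6) = -2 + (-6 + J*O) = -8 + J*O)
M(v, d) = (d + v)/(-608 + v) (M(v, d) = (d + v)/(v - 608) = (d + v)/(-608 + v))
y(w) = w
sqrt(M(-693, -659) + y(S(-24, -17))) = sqrt((-659 - 693)/(-608 - 693) + (-8 - 24*(-17))) = sqrt(-1352/(-1301) + (-8 + 408)) = sqrt(-1/1301*(-1352) + 400) = sqrt(1352/1301 + 400) = sqrt(521752/1301) = 154*sqrt(28622)/1301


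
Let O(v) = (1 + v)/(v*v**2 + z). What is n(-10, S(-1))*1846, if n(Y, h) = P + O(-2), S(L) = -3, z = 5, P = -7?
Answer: -36920/3 ≈ -12307.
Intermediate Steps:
O(v) = (1 + v)/(5 + v**3) (O(v) = (1 + v)/(v*v**2 + 5) = (1 + v)/(v**3 + 5) = (1 + v)/(5 + v**3))
n(Y, h) = -20/3 (n(Y, h) = -7 + (1 - 2)/(5 + (-2)**3) = -7 - 1/(5 - 8) = -7 - 1/(-3) = -7 - 1/3*(-1) = -7 + 1/3 = -20/3)
n(-10, S(-1))*1846 = -20/3*1846 = -36920/3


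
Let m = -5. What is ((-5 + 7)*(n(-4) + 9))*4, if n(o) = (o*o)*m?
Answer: -568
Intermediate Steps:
n(o) = -5*o**2 (n(o) = (o*o)*(-5) = o**2*(-5) = -5*o**2)
((-5 + 7)*(n(-4) + 9))*4 = ((-5 + 7)*(-5*(-4)**2 + 9))*4 = (2*(-5*16 + 9))*4 = (2*(-80 + 9))*4 = (2*(-71))*4 = -142*4 = -568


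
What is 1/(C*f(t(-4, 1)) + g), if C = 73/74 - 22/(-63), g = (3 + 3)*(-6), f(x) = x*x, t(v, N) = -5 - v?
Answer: -4662/161605 ≈ -0.028848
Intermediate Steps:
f(x) = x²
g = -36 (g = 6*(-6) = -36)
C = 6227/4662 (C = 73*(1/74) - 22*(-1/63) = 73/74 + 22/63 = 6227/4662 ≈ 1.3357)
1/(C*f(t(-4, 1)) + g) = 1/(6227*(-5 - 1*(-4))²/4662 - 36) = 1/(6227*(-5 + 4)²/4662 - 36) = 1/((6227/4662)*(-1)² - 36) = 1/((6227/4662)*1 - 36) = 1/(6227/4662 - 36) = 1/(-161605/4662) = -4662/161605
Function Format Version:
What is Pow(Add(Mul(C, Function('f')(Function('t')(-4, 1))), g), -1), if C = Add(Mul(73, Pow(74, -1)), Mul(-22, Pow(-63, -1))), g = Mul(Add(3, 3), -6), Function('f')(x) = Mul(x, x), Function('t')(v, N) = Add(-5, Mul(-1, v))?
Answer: Rational(-4662, 161605) ≈ -0.028848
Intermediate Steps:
Function('f')(x) = Pow(x, 2)
g = -36 (g = Mul(6, -6) = -36)
C = Rational(6227, 4662) (C = Add(Mul(73, Rational(1, 74)), Mul(-22, Rational(-1, 63))) = Add(Rational(73, 74), Rational(22, 63)) = Rational(6227, 4662) ≈ 1.3357)
Pow(Add(Mul(C, Function('f')(Function('t')(-4, 1))), g), -1) = Pow(Add(Mul(Rational(6227, 4662), Pow(Add(-5, Mul(-1, -4)), 2)), -36), -1) = Pow(Add(Mul(Rational(6227, 4662), Pow(Add(-5, 4), 2)), -36), -1) = Pow(Add(Mul(Rational(6227, 4662), Pow(-1, 2)), -36), -1) = Pow(Add(Mul(Rational(6227, 4662), 1), -36), -1) = Pow(Add(Rational(6227, 4662), -36), -1) = Pow(Rational(-161605, 4662), -1) = Rational(-4662, 161605)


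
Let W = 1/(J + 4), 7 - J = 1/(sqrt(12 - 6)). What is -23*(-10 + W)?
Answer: 165232/725 - 23*sqrt(6)/725 ≈ 227.83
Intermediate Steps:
J = 7 - sqrt(6)/6 (J = 7 - 1/(sqrt(12 - 6)) = 7 - 1/(sqrt(6)) = 7 - sqrt(6)/6 ≈ 6.5918)
W = 1/(11 - sqrt(6)/6) (W = 1/((7 - sqrt(6)/6) + 4) = 1/(11 - sqrt(6)/6) ≈ 0.094413)
-23*(-10 + W) = -23*(-10 + (66/725 + sqrt(6)/725)) = -23*(-7184/725 + sqrt(6)/725) = 165232/725 - 23*sqrt(6)/725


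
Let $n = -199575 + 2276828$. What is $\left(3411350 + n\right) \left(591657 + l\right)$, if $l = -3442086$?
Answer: $-15644873160687$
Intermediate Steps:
$n = 2077253$
$\left(3411350 + n\right) \left(591657 + l\right) = \left(3411350 + 2077253\right) \left(591657 - 3442086\right) = 5488603 \left(-2850429\right) = -15644873160687$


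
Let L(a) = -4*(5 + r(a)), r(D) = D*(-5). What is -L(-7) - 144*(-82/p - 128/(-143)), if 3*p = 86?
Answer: 2724080/6149 ≈ 443.01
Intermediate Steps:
p = 86/3 (p = (⅓)*86 = 86/3 ≈ 28.667)
r(D) = -5*D
L(a) = -20 + 20*a (L(a) = -4*(5 - 5*a) = -20 + 20*a)
-L(-7) - 144*(-82/p - 128/(-143)) = -(-20 + 20*(-7)) - 144*(-82/86/3 - 128/(-143)) = -(-20 - 140) - 144*(-82*3/86 - 128*(-1/143)) = -1*(-160) - 144*(-123/43 + 128/143) = 160 - 144*(-12085/6149) = 160 + 1740240/6149 = 2724080/6149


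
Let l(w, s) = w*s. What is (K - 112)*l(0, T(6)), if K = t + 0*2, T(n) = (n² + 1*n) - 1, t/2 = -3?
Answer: 0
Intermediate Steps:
t = -6 (t = 2*(-3) = -6)
T(n) = -1 + n + n² (T(n) = (n² + n) - 1 = (n + n²) - 1 = -1 + n + n²)
l(w, s) = s*w
K = -6 (K = -6 + 0*2 = -6 + 0 = -6)
(K - 112)*l(0, T(6)) = (-6 - 112)*((-1 + 6 + 6²)*0) = -118*(-1 + 6 + 36)*0 = -4838*0 = -118*0 = 0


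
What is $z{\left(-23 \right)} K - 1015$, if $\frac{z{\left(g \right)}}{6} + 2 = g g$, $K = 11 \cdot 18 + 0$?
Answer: $625061$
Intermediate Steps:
$K = 198$ ($K = 198 + 0 = 198$)
$z{\left(g \right)} = -12 + 6 g^{2}$ ($z{\left(g \right)} = -12 + 6 g g = -12 + 6 g^{2}$)
$z{\left(-23 \right)} K - 1015 = \left(-12 + 6 \left(-23\right)^{2}\right) 198 - 1015 = \left(-12 + 6 \cdot 529\right) 198 - 1015 = \left(-12 + 3174\right) 198 - 1015 = 3162 \cdot 198 - 1015 = 626076 - 1015 = 625061$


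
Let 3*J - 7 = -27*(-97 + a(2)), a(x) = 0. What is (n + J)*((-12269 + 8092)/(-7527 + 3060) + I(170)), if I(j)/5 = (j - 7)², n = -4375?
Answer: -6230345893208/13401 ≈ -4.6492e+8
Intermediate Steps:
J = 2626/3 (J = 7/3 + (-27*(-97 + 0))/3 = 7/3 + (-27*(-97))/3 = 7/3 + (⅓)*2619 = 7/3 + 873 = 2626/3 ≈ 875.33)
I(j) = 5*(-7 + j)² (I(j) = 5*(j - 7)² = 5*(-7 + j)²)
(n + J)*((-12269 + 8092)/(-7527 + 3060) + I(170)) = (-4375 + 2626/3)*((-12269 + 8092)/(-7527 + 3060) + 5*(-7 + 170)²) = -10499*(-4177/(-4467) + 5*163²)/3 = -10499*(-4177*(-1/4467) + 5*26569)/3 = -10499*(4177/4467 + 132845)/3 = -10499/3*593422792/4467 = -6230345893208/13401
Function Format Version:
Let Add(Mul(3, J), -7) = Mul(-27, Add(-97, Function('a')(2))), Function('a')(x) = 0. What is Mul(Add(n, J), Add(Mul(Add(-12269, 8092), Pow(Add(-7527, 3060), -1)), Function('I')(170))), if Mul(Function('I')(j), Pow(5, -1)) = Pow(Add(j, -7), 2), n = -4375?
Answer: Rational(-6230345893208, 13401) ≈ -4.6492e+8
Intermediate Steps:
J = Rational(2626, 3) (J = Add(Rational(7, 3), Mul(Rational(1, 3), Mul(-27, Add(-97, 0)))) = Add(Rational(7, 3), Mul(Rational(1, 3), Mul(-27, -97))) = Add(Rational(7, 3), Mul(Rational(1, 3), 2619)) = Add(Rational(7, 3), 873) = Rational(2626, 3) ≈ 875.33)
Function('I')(j) = Mul(5, Pow(Add(-7, j), 2)) (Function('I')(j) = Mul(5, Pow(Add(j, -7), 2)) = Mul(5, Pow(Add(-7, j), 2)))
Mul(Add(n, J), Add(Mul(Add(-12269, 8092), Pow(Add(-7527, 3060), -1)), Function('I')(170))) = Mul(Add(-4375, Rational(2626, 3)), Add(Mul(Add(-12269, 8092), Pow(Add(-7527, 3060), -1)), Mul(5, Pow(Add(-7, 170), 2)))) = Mul(Rational(-10499, 3), Add(Mul(-4177, Pow(-4467, -1)), Mul(5, Pow(163, 2)))) = Mul(Rational(-10499, 3), Add(Mul(-4177, Rational(-1, 4467)), Mul(5, 26569))) = Mul(Rational(-10499, 3), Add(Rational(4177, 4467), 132845)) = Mul(Rational(-10499, 3), Rational(593422792, 4467)) = Rational(-6230345893208, 13401)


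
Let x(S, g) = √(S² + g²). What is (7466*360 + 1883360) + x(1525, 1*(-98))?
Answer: 4571120 + √2335229 ≈ 4.5726e+6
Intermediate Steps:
(7466*360 + 1883360) + x(1525, 1*(-98)) = (7466*360 + 1883360) + √(1525² + (1*(-98))²) = (2687760 + 1883360) + √(2325625 + (-98)²) = 4571120 + √(2325625 + 9604) = 4571120 + √2335229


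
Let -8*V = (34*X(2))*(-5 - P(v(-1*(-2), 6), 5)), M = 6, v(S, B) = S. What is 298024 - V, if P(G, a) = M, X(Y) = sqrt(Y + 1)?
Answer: 298024 - 187*sqrt(3)/4 ≈ 2.9794e+5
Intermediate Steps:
X(Y) = sqrt(1 + Y)
P(G, a) = 6
V = 187*sqrt(3)/4 (V = -34*sqrt(1 + 2)*(-5 - 1*6)/8 = -34*sqrt(3)*(-5 - 6)/8 = -34*sqrt(3)*(-11)/8 = -(-187)*sqrt(3)/4 = 187*sqrt(3)/4 ≈ 80.973)
298024 - V = 298024 - 187*sqrt(3)/4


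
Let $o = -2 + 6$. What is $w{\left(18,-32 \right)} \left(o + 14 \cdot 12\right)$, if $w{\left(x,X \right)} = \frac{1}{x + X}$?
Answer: $- \frac{86}{7} \approx -12.286$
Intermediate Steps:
$w{\left(x,X \right)} = \frac{1}{X + x}$
$o = 4$
$w{\left(18,-32 \right)} \left(o + 14 \cdot 12\right) = \frac{4 + 14 \cdot 12}{-32 + 18} = \frac{4 + 168}{-14} = \left(- \frac{1}{14}\right) 172 = - \frac{86}{7}$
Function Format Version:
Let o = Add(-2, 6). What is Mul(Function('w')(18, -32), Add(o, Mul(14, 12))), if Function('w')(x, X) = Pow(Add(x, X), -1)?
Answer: Rational(-86, 7) ≈ -12.286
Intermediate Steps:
Function('w')(x, X) = Pow(Add(X, x), -1)
o = 4
Mul(Function('w')(18, -32), Add(o, Mul(14, 12))) = Mul(Pow(Add(-32, 18), -1), Add(4, Mul(14, 12))) = Mul(Pow(-14, -1), Add(4, 168)) = Mul(Rational(-1, 14), 172) = Rational(-86, 7)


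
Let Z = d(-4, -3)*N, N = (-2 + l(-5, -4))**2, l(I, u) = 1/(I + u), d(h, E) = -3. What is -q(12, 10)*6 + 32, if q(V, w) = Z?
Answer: 1010/9 ≈ 112.22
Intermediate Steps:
N = 361/81 (N = (-2 + 1/(-5 - 4))**2 = (-2 + 1/(-9))**2 = (-2 - 1/9)**2 = (-19/9)**2 = 361/81 ≈ 4.4568)
Z = -361/27 (Z = -3*361/81 = -361/27 ≈ -13.370)
q(V, w) = -361/27
-q(12, 10)*6 + 32 = -1*(-361/27)*6 + 32 = (361/27)*6 + 32 = 722/9 + 32 = 1010/9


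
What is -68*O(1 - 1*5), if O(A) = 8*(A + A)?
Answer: 4352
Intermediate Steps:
O(A) = 16*A (O(A) = 8*(2*A) = 16*A)
-68*O(1 - 1*5) = -1088*(1 - 1*5) = -1088*(1 - 5) = -1088*(-4) = -68*(-64) = 4352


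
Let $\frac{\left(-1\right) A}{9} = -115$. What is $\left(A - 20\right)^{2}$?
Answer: $1030225$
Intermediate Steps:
$A = 1035$ ($A = \left(-9\right) \left(-115\right) = 1035$)
$\left(A - 20\right)^{2} = \left(1035 - 20\right)^{2} = 1015^{2} = 1030225$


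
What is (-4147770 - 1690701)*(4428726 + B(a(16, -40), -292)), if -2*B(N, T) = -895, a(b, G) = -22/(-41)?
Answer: -51719202067437/2 ≈ -2.5860e+13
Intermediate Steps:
a(b, G) = 22/41 (a(b, G) = -22*(-1/41) = 22/41)
B(N, T) = 895/2 (B(N, T) = -1/2*(-895) = 895/2)
(-4147770 - 1690701)*(4428726 + B(a(16, -40), -292)) = (-4147770 - 1690701)*(4428726 + 895/2) = -5838471*8858347/2 = -51719202067437/2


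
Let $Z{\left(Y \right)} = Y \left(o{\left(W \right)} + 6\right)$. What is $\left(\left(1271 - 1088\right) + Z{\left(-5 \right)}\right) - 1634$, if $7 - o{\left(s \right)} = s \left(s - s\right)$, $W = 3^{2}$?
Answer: $-1516$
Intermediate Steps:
$W = 9$
$o{\left(s \right)} = 7$ ($o{\left(s \right)} = 7 - s \left(s - s\right) = 7 - s 0 = 7 - 0 = 7 + 0 = 7$)
$Z{\left(Y \right)} = 13 Y$ ($Z{\left(Y \right)} = Y \left(7 + 6\right) = Y 13 = 13 Y$)
$\left(\left(1271 - 1088\right) + Z{\left(-5 \right)}\right) - 1634 = \left(\left(1271 - 1088\right) + 13 \left(-5\right)\right) - 1634 = \left(183 - 65\right) - 1634 = 118 - 1634 = -1516$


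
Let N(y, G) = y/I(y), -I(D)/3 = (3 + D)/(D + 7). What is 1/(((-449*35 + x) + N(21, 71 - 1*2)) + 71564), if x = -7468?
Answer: 6/290237 ≈ 2.0673e-5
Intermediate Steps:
I(D) = -3*(3 + D)/(7 + D) (I(D) = -3*(3 + D)/(D + 7) = -3*(3 + D)/(7 + D))
N(y, G) = y*(7 + y)/(3*(-3 - y)) (N(y, G) = y/((3*(-3 - y)/(7 + y))) = y*((7 + y)/(3*(-3 - y))) = y*(7 + y)/(3*(-3 - y)))
1/(((-449*35 + x) + N(21, 71 - 1*2)) + 71564) = 1/(((-449*35 - 7468) - 1*21*(7 + 21)/(9 + 3*21)) + 71564) = 1/(((-15715 - 7468) - 1*21*28/(9 + 63)) + 71564) = 1/((-23183 - 1*21*28/72) + 71564) = 1/((-23183 - 1*21*1/72*28) + 71564) = 1/((-23183 - 49/6) + 71564) = 1/(-139147/6 + 71564) = 1/(290237/6) = 6/290237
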